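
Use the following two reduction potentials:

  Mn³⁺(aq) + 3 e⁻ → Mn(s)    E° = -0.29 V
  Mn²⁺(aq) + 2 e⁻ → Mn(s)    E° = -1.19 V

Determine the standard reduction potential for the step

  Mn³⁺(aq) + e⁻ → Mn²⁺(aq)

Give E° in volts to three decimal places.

Sequential free energies add, so n₃E°₃ = n₁E°₁ + n₂E°₂.
With n₃ = 3, and the known step contributing 2×(-1.19) V, the unknown satisfies 1·E° = 3×(-0.29) − 2×(-1.19) = +1.510.
E° = +1.510 / 1 = +1.510 V.

+1.510 V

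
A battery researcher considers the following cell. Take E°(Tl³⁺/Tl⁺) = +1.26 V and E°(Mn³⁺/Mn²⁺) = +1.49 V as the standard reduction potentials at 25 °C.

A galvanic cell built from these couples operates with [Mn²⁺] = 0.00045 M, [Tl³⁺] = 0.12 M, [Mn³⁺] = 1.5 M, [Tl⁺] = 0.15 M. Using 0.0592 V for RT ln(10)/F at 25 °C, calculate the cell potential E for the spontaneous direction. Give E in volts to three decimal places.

+0.441 V

Mn³⁺/Mn²⁺ is the cathode (higher E°), Tl³⁺/Tl⁺ the anode: E°cell = +1.49 − (+1.26) = +0.23 V, n = 2.
Overall: 2 Mn³⁺(aq) + Tl⁺(aq) → 2 Mn²⁺(aq) + Tl³⁺(aq)
Q = [Mn²⁺]^2·[Tl³⁺] / ([Mn³⁺]^2·[Tl⁺]); log Q = -7.143.
E = E° − (0.0592/n) log Q = +0.23 − (0.0592/2)(-7.143) = +0.441 V.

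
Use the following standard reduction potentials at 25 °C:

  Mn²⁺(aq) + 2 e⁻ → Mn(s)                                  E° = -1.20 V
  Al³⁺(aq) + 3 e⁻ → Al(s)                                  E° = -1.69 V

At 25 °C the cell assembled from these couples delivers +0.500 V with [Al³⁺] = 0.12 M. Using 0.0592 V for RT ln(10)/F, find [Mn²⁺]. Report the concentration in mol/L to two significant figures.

Mn²⁺/Mn is the cathode, Al³⁺/Al the anode: E°cell = +0.49 V, n = 6.
Overall reaction: 3 Mn²⁺(aq) + 2 Al(s) → 3 Mn(s) + 2 Al³⁺(aq); Q = [Al³⁺]^2/[Mn²⁺]^3.
From E = E° − (0.0592/n) log Q: log Q = (E° − E)·n/0.0592 = (+0.49 − (+0.500))·6/0.0592 = -1.0135.
So 3·log[Mn²⁺] = 2·log(0.12) − log Q = -1.8416 − (-1.0135) = -0.8281; log[Mn²⁺] = -0.8281 / 3 = -0.2760; [Mn²⁺] = 10^(-0.2760) ≈ 0.53 M.

0.53 M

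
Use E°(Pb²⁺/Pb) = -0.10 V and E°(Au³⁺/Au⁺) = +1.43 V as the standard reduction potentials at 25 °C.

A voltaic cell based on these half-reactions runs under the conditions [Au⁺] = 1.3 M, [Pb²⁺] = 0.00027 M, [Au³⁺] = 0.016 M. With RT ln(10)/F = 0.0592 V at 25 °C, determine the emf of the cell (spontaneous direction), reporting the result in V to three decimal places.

+1.579 V

Au³⁺/Au⁺ is the cathode (higher E°), Pb²⁺/Pb the anode: E°cell = +1.43 − (-0.10) = +1.53 V, n = 2.
Overall: Au³⁺(aq) + Pb(s) → Au⁺(aq) + Pb²⁺(aq)
Q = [Au⁺]·[Pb²⁺] / ([Au³⁺]); log Q = -1.659.
E = E° − (0.0592/n) log Q = +1.53 − (0.0592/2)(-1.659) = +1.579 V.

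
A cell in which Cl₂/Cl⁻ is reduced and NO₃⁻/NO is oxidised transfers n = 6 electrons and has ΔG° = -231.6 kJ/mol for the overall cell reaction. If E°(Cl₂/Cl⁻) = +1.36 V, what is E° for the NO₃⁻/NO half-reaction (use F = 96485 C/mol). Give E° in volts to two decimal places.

E°cell = −ΔG°/(nF) = −(-231.6×10³)/((6)(96485)) = +0.400 V.
Since Cl₂/Cl⁻ is the cathode and NO₃⁻/NO the anode, E°cell = E°(Cl₂/Cl⁻) − E°(NO₃⁻/NO).
So E°(NO₃⁻/NO) = E°(Cl₂/Cl⁻) − E°cell = (+1.36) − (+0.400) = +0.96 V.

+0.96 V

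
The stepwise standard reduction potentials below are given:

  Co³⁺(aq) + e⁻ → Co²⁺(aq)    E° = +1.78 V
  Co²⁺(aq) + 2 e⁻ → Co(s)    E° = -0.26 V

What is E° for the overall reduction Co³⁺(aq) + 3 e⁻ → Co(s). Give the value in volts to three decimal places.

Since ΔG° = −nFE° is additive over sequential reductions, n₃E°₃ = n₁E°₁ + n₂E°₂.
E°₃ = (1×+1.78 + 2×-0.26) / 3 = (+1.260) / 3 = +0.420 V.
E° values themselves are not directly additive — weighting by electron count is essential.

+0.420 V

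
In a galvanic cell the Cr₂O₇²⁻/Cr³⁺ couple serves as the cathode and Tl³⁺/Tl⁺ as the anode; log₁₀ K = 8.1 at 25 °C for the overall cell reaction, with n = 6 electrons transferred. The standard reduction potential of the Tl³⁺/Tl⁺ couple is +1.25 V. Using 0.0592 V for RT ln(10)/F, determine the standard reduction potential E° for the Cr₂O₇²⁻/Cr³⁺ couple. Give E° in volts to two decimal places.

+1.33 V

E°cell = (0.0592/n)·log K = (0.0592/6)(8.1) = +0.080 V.
Since Cr₂O₇²⁻/Cr³⁺ is the cathode and Tl³⁺/Tl⁺ the anode, E°cell = E°(Cr₂O₇²⁻/Cr³⁺) − E°(Tl³⁺/Tl⁺).
So E°(Cr₂O₇²⁻/Cr³⁺) = E°cell + E°(Tl³⁺/Tl⁺) = +0.080 + (+1.25) = +1.33 V.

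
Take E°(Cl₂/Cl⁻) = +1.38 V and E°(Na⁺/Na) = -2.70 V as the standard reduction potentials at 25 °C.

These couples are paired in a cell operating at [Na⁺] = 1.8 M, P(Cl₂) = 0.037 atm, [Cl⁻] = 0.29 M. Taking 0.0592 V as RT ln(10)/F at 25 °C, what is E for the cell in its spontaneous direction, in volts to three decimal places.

Cl₂/Cl⁻ is the cathode (higher E°), Na⁺/Na the anode: E°cell = +1.38 − (-2.70) = +4.08 V, n = 2.
Overall: Cl₂(g) + 2 Na(s) → 2 Cl⁻(aq) + 2 Na⁺(aq)
Q = [Cl⁻]^2·[Na⁺]^2 / (P(Cl₂)); log Q = 0.867.
E = E° − (0.0592/n) log Q = +4.08 − (0.0592/2)(0.867) = +4.054 V.

+4.054 V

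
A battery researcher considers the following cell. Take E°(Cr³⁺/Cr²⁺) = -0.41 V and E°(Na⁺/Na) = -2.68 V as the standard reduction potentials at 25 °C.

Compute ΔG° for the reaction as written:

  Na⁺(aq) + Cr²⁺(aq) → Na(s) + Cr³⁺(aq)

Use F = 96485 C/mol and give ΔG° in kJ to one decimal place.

As written, Na⁺/Na is reduced (cathode) and Cr³⁺/Cr²⁺ is oxidised (anode), so E°cell = (-2.68) − (-0.41) = -2.27 V.
Balancing electrons gives n = 1.
ΔG° = −nFE° = −(1)(96485)(-2.27) = 219,021 J = +219.0 kJ.

+219.0 kJ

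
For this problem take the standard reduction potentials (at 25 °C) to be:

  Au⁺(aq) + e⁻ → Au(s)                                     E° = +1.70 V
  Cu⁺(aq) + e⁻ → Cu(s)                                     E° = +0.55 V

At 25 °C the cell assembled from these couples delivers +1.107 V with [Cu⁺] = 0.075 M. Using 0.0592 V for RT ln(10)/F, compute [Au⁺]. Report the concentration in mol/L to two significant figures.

0.014 M

Au⁺/Au is the cathode, Cu⁺/Cu the anode: E°cell = +1.15 V, n = 1.
Overall reaction: Au⁺(aq) + Cu(s) → Au(s) + Cu⁺(aq); Q = [Cu⁺]^1/[Au⁺]^1.
From E = E° − (0.0592/n) log Q: log Q = (E° − E)·n/0.0592 = (+1.15 − (+1.107))·1/0.0592 = 0.7264.
So 1·log[Au⁺] = 1·log(0.075) − log Q = -1.1249 − (0.7264) = -1.8513; [Au⁺] = 10^(-1.8513) ≈ 0.014 M.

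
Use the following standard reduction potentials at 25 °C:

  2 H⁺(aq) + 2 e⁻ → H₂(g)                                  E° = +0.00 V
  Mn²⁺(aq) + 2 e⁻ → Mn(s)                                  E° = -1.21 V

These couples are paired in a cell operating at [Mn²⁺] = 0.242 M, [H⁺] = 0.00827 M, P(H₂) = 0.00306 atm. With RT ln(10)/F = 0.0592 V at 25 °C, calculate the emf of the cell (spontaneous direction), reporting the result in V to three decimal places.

+1.179 V

H⁺/H₂ is the cathode (higher E°), Mn²⁺/Mn the anode: E°cell = +0.00 − (-1.21) = +1.21 V, n = 2.
Overall: 2 H⁺(aq) + Mn(s) → H₂(g) + Mn²⁺(aq)
Q = P(H₂)·[Mn²⁺] / ([H⁺]^2); log Q = 1.035.
E = E° − (0.0592/n) log Q = +1.21 − (0.0592/2)(1.035) = +1.179 V.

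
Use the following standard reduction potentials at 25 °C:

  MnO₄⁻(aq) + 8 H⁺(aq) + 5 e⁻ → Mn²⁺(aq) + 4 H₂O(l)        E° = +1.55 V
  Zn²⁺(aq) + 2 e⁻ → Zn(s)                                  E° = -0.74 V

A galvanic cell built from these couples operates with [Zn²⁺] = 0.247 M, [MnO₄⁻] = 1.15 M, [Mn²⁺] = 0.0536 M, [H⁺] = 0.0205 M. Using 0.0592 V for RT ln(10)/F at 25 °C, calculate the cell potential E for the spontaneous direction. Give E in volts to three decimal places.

MnO₄⁻/Mn²⁺ is the cathode (higher E°), Zn²⁺/Zn the anode: E°cell = +1.55 − (-0.74) = +2.29 V, n = 10.
Overall: 2 MnO₄⁻(aq) + 16 H⁺(aq) + 5 Zn(s) → 2 Mn²⁺(aq) + 8 H₂O(l) + 5 Zn²⁺(aq)
Q = [Mn²⁺]^2·[Zn²⁺]^5 / ([MnO₄⁻]^2·[H⁺]^16); log Q = 21.312.
E = E° − (0.0592/n) log Q = +2.29 − (0.0592/10)(21.312) = +2.164 V.

+2.164 V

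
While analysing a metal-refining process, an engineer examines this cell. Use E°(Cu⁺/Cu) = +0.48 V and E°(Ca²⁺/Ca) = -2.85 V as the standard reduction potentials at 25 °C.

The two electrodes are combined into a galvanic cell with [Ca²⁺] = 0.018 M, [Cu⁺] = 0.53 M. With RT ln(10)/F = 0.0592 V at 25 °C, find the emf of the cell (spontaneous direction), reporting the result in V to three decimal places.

Cu⁺/Cu is the cathode (higher E°), Ca²⁺/Ca the anode: E°cell = +0.48 − (-2.85) = +3.33 V, n = 2.
Overall: 2 Cu⁺(aq) + Ca(s) → 2 Cu(s) + Ca²⁺(aq)
Q = [Ca²⁺] / ([Cu⁺]^2); log Q = -1.193.
E = E° − (0.0592/n) log Q = +3.33 − (0.0592/2)(-1.193) = +3.365 V.

+3.365 V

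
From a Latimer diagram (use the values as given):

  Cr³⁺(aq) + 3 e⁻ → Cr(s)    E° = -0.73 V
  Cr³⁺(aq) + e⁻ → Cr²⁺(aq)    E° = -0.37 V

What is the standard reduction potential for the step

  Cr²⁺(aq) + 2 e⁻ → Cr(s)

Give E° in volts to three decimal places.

Sequential free energies add, so n₃E°₃ = n₁E°₁ + n₂E°₂.
With n₃ = 3, and the known step contributing 1×(-0.37) V, the unknown satisfies 2·E° = 3×(-0.73) − 1×(-0.37) = -1.820.
E° = -1.820 / 2 = -0.910 V.

-0.910 V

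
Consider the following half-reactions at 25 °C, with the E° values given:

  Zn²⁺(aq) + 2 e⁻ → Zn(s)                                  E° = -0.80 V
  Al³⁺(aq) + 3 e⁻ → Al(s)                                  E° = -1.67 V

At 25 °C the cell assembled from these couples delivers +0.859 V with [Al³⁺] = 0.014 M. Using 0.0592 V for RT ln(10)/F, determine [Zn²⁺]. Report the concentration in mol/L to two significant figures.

0.025 M

Zn²⁺/Zn is the cathode, Al³⁺/Al the anode: E°cell = +0.87 V, n = 6.
Overall reaction: 3 Zn²⁺(aq) + 2 Al(s) → 3 Zn(s) + 2 Al³⁺(aq); Q = [Al³⁺]^2/[Zn²⁺]^3.
From E = E° − (0.0592/n) log Q: log Q = (E° − E)·n/0.0592 = (+0.87 − (+0.859))·6/0.0592 = 1.1149.
So 3·log[Zn²⁺] = 2·log(0.014) − log Q = -3.7077 − (1.1149) = -4.8226; log[Zn²⁺] = -4.8226 / 3 = -1.6075; [Zn²⁺] = 10^(-1.6075) ≈ 0.025 M.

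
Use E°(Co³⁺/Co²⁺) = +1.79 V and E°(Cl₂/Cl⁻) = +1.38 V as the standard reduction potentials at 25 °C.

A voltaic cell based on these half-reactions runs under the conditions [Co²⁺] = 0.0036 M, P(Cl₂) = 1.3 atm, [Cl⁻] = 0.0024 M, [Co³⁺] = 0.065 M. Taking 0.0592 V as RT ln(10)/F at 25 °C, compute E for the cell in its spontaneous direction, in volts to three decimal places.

+0.326 V

Co³⁺/Co²⁺ is the cathode (higher E°), Cl₂/Cl⁻ the anode: E°cell = +1.79 − (+1.38) = +0.41 V, n = 2.
Overall: 2 Co³⁺(aq) + 2 Cl⁻(aq) → 2 Co²⁺(aq) + Cl₂(g)
Q = [Co²⁺]^2·P(Cl₂) / ([Co³⁺]^2·[Cl⁻]^2); log Q = 2.840.
E = E° − (0.0592/n) log Q = +0.41 − (0.0592/2)(2.840) = +0.326 V.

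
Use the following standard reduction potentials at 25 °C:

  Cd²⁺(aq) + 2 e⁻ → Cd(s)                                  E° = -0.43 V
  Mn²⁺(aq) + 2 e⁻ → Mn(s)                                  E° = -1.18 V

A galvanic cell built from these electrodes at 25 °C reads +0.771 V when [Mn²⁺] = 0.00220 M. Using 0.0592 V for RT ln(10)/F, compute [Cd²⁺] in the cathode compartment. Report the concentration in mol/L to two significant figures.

0.011 M

Cd²⁺/Cd is the cathode, Mn²⁺/Mn the anode: E°cell = +0.75 V, n = 2.
Overall reaction: Cd²⁺(aq) + Mn(s) → Cd(s) + Mn²⁺(aq); Q = [Mn²⁺]^1/[Cd²⁺]^1.
From E = E° − (0.0592/n) log Q: log Q = (E° − E)·n/0.0592 = (+0.75 − (+0.771))·2/0.0592 = -0.7095.
So 1·log[Cd²⁺] = 1·log(0.0022) − log Q = -2.6576 − (-0.7095) = -1.9481; [Cd²⁺] = 10^(-1.9481) ≈ 0.011 M.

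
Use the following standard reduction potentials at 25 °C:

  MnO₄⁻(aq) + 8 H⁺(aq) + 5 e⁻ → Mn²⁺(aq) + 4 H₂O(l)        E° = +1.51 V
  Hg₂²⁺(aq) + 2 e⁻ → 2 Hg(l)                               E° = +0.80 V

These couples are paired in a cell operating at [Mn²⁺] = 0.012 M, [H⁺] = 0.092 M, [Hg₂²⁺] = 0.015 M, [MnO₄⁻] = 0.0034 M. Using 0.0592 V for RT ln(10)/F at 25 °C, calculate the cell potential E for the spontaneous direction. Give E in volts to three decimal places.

+0.659 V

MnO₄⁻/Mn²⁺ is the cathode (higher E°), Hg₂²⁺/Hg the anode: E°cell = +1.51 − (+0.80) = +0.71 V, n = 10.
Overall: 2 MnO₄⁻(aq) + 16 H⁺(aq) + 10 Hg(l) → 2 Mn²⁺(aq) + 8 H₂O(l) + 5 Hg₂²⁺(aq)
Q = [Mn²⁺]^2·[Hg₂²⁺]^5 / ([MnO₄⁻]^2·[H⁺]^16); log Q = 8.555.
E = E° − (0.0592/n) log Q = +0.71 − (0.0592/10)(8.555) = +0.659 V.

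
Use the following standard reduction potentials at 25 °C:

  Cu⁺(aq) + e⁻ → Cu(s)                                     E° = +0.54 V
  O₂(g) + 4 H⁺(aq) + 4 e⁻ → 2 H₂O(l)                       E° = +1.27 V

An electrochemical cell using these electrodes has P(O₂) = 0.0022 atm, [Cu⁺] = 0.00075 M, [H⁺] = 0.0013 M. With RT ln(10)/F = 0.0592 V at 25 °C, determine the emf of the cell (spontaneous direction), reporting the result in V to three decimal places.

+0.705 V

O₂/H₂O is the cathode (higher E°), Cu⁺/Cu the anode: E°cell = +1.27 − (+0.54) = +0.73 V, n = 4.
Overall: O₂(g) + 4 H⁺(aq) + 4 Cu(s) → 2 H₂O(l) + 4 Cu⁺(aq)
Q = [Cu⁺]^4 / (P(O₂)·[H⁺]^4); log Q = 1.702.
E = E° − (0.0592/n) log Q = +0.73 − (0.0592/4)(1.702) = +0.705 V.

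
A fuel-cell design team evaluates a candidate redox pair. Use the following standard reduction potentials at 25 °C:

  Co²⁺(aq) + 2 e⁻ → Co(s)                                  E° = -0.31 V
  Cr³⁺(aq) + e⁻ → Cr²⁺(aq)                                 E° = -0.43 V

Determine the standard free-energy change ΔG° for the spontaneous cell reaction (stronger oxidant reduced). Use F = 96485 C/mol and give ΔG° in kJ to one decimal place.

Co²⁺/Co (E° = -0.31 V) is the cathode; Cr³⁺/Cr²⁺ (E° = -0.43 V) is the anode, so E°cell = +0.12 V.
Balancing electrons gives n = 2 (lcm of 2 and 1).
ΔG° = −nFE° = −(2)(96485)(+0.12) = -23,156 J = -23.2 kJ.

-23.2 kJ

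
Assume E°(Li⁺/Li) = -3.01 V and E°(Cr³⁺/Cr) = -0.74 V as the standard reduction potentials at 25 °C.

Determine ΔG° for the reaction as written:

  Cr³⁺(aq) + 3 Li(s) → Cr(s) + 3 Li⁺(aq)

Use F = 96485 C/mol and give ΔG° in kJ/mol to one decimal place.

-657.1 kJ/mol

As written, Cr³⁺/Cr is reduced (cathode) and Li⁺/Li is oxidised (anode), so E°cell = (-0.74) − (-3.01) = +2.27 V.
Balancing electrons gives n = 3.
ΔG° = −nFE° = −(3)(96485)(+2.27) = -657,063 J = -657.1 kJ/mol.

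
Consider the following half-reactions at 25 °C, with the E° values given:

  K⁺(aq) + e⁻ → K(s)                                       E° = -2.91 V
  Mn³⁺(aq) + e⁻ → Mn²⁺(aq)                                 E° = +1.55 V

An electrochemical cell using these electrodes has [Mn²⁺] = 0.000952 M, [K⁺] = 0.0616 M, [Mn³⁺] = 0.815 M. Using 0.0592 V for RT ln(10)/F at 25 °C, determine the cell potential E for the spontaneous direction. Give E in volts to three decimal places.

+4.705 V

Mn³⁺/Mn²⁺ is the cathode (higher E°), K⁺/K the anode: E°cell = +1.55 − (-2.91) = +4.46 V, n = 1.
Overall: Mn³⁺(aq) + K(s) → Mn²⁺(aq) + K⁺(aq)
Q = [Mn²⁺]·[K⁺] / ([Mn³⁺]); log Q = -4.143.
E = E° − (0.0592/n) log Q = +4.46 − (0.0592/1)(-4.143) = +4.705 V.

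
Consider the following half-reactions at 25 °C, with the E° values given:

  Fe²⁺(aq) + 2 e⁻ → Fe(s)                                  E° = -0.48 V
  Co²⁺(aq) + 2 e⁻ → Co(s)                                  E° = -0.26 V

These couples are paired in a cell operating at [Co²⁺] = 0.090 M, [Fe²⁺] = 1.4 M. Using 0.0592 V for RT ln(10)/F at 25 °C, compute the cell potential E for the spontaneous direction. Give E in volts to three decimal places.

+0.185 V

Co²⁺/Co is the cathode (higher E°), Fe²⁺/Fe the anode: E°cell = -0.26 − (-0.48) = +0.22 V, n = 2.
Overall: Co²⁺(aq) + Fe(s) → Co(s) + Fe²⁺(aq)
Q = [Fe²⁺] / ([Co²⁺]); log Q = 1.192.
E = E° − (0.0592/n) log Q = +0.22 − (0.0592/2)(1.192) = +0.185 V.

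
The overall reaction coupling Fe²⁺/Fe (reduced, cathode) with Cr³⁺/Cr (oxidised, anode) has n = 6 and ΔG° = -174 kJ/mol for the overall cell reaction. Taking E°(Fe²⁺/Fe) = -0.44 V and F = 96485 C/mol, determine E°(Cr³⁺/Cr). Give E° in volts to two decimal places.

-0.74 V

E°cell = −ΔG°/(nF) = −(-174×10³)/((6)(96485)) = +0.301 V.
Since Fe²⁺/Fe is the cathode and Cr³⁺/Cr the anode, E°cell = E°(Fe²⁺/Fe) − E°(Cr³⁺/Cr).
So E°(Cr³⁺/Cr) = E°(Fe²⁺/Fe) − E°cell = (-0.44) − (+0.301) = -0.74 V.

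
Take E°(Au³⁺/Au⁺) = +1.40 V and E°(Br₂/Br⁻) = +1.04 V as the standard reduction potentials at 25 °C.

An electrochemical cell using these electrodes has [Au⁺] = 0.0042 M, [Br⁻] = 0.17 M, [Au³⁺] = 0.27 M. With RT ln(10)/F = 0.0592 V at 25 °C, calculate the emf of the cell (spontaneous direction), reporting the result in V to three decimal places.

Au³⁺/Au⁺ is the cathode (higher E°), Br₂/Br⁻ the anode: E°cell = +1.40 − (+1.04) = +0.36 V, n = 2.
Overall: Au³⁺(aq) + 2 Br⁻(aq) → Au⁺(aq) + Br₂(l)
Q = [Au⁺] / ([Au³⁺]·[Br⁻]^2); log Q = -0.269.
E = E° − (0.0592/n) log Q = +0.36 − (0.0592/2)(-0.269) = +0.368 V.

+0.368 V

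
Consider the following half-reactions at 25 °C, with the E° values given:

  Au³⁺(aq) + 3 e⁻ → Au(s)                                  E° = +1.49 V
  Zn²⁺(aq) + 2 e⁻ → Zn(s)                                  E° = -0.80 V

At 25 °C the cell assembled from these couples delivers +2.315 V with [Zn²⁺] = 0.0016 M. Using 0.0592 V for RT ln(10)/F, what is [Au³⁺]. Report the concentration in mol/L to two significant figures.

Au³⁺/Au is the cathode, Zn²⁺/Zn the anode: E°cell = +2.29 V, n = 6.
Overall reaction: 2 Au³⁺(aq) + 3 Zn(s) → 2 Au(s) + 3 Zn²⁺(aq); Q = [Zn²⁺]^3/[Au³⁺]^2.
From E = E° − (0.0592/n) log Q: log Q = (E° − E)·n/0.0592 = (+2.29 − (+2.315))·6/0.0592 = -2.5338.
So 2·log[Au³⁺] = 3·log(0.0016) − log Q = -8.3876 − (-2.5338) = -5.8538; log[Au³⁺] = -5.8538 / 2 = -2.9269; [Au³⁺] = 10^(-2.9269) ≈ 0.0012 M.

0.0012 M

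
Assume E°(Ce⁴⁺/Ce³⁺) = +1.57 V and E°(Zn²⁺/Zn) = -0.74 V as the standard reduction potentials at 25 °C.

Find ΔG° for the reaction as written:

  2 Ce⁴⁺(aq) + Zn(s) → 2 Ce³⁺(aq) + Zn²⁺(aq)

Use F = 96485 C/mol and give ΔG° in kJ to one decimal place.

As written, Ce⁴⁺/Ce³⁺ is reduced (cathode) and Zn²⁺/Zn is oxidised (anode), so E°cell = (+1.57) − (-0.74) = +2.31 V.
Balancing electrons gives n = 2.
ΔG° = −nFE° = −(2)(96485)(+2.31) = -445,761 J = -445.8 kJ.

-445.8 kJ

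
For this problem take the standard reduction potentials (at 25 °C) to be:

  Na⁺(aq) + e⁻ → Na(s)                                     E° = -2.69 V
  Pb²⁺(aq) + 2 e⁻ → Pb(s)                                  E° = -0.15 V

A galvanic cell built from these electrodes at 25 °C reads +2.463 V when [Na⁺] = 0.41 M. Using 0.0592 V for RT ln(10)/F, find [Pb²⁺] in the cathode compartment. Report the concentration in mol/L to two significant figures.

Pb²⁺/Pb is the cathode, Na⁺/Na the anode: E°cell = +2.54 V, n = 2.
Overall reaction: Pb²⁺(aq) + 2 Na(s) → Pb(s) + 2 Na⁺(aq); Q = [Na⁺]^2/[Pb²⁺]^1.
From E = E° − (0.0592/n) log Q: log Q = (E° − E)·n/0.0592 = (+2.54 − (+2.463))·2/0.0592 = 2.6014.
So 1·log[Pb²⁺] = 2·log(0.41) − log Q = -0.7744 − (2.6014) = -3.3758; [Pb²⁺] = 10^(-3.3758) ≈ 0.00042 M.

0.00042 M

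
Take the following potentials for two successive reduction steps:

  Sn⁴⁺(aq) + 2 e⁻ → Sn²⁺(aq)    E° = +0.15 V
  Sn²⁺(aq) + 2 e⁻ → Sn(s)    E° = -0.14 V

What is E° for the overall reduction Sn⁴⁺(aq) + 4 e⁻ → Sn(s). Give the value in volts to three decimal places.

+0.005 V

Standard free energies of sequential steps add: ΔG°₃ = ΔG°₁ + ΔG°₂, so n₃E°₃ = n₁E°₁ + n₂E°₂.
E°₃ = (2×+0.15 + 2×-0.14) / 4 = (+0.020) / 4 = +0.005 V.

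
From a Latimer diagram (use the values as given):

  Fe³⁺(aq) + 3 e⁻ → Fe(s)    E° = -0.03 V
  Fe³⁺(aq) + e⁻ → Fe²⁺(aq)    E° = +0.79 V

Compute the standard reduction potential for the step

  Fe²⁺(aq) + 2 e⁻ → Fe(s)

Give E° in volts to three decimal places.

Sequential free energies add, so n₃E°₃ = n₁E°₁ + n₂E°₂.
With n₃ = 3, and the known step contributing 1×(+0.79) V, the unknown satisfies 2·E° = 3×(-0.03) − 1×(+0.79) = -0.880.
E° = -0.880 / 2 = -0.440 V.

-0.440 V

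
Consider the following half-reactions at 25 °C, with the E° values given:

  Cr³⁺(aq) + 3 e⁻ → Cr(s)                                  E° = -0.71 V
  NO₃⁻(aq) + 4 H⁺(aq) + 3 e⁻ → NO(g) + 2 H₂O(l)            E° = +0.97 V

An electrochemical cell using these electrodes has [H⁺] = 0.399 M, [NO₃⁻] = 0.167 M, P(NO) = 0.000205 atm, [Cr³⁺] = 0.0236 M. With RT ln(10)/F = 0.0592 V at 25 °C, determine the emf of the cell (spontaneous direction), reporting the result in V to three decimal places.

+1.738 V

NO₃⁻/NO is the cathode (higher E°), Cr³⁺/Cr the anode: E°cell = +0.97 − (-0.71) = +1.68 V, n = 3.
Overall: NO₃⁻(aq) + 4 H⁺(aq) + Cr(s) → NO(g) + 2 H₂O(l) + Cr³⁺(aq)
Q = P(NO)·[Cr³⁺] / ([NO₃⁻]·[H⁺]^4); log Q = -2.942.
E = E° − (0.0592/n) log Q = +1.68 − (0.0592/3)(-2.942) = +1.738 V.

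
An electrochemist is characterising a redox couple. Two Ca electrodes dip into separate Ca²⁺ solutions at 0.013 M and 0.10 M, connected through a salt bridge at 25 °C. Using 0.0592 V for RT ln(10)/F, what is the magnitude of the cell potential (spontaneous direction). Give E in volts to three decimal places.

For a concentration cell E°cell = 0. The 0.10 M side is the cathode (reduction is favoured where [Ca²⁺] is higher).
With n = 2, E = −(0.0592/2) log([Ca²⁺]ₐₙ/[Ca²⁺]꜀ₐₜ) = −(0.0592/2) log(0.013/0.1) = −(0.0592/2)(-0.886) = +0.026 V.

+0.026 V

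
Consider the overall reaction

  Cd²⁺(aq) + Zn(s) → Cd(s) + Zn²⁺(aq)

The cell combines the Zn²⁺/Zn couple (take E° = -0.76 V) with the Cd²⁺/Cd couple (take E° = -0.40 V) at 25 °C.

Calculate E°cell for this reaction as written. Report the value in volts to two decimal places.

The Cd²⁺/Cd couple has the higher reduction potential, so it is the cathode; Zn²⁺/Zn is oxidised at the anode.
E°cell = E°(cathode) − E°(anode) = (-0.40) − (-0.76) = +0.36 V.

+0.36 V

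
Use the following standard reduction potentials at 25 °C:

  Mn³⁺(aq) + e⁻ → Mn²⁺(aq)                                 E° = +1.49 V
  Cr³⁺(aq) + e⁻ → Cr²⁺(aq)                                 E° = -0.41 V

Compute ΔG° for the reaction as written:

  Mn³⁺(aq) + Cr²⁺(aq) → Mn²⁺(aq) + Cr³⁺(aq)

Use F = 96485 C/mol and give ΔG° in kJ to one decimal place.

As written, Mn³⁺/Mn²⁺ is reduced (cathode) and Cr³⁺/Cr²⁺ is oxidised (anode), so E°cell = (+1.49) − (-0.41) = +1.90 V.
Balancing electrons gives n = 1.
ΔG° = −nFE° = −(1)(96485)(+1.90) = -183,322 J = -183.3 kJ.

-183.3 kJ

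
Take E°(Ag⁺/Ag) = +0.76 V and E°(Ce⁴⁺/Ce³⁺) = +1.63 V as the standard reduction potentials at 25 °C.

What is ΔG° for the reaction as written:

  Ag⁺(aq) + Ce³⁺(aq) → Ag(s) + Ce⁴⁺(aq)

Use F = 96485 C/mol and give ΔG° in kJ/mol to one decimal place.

As written, Ag⁺/Ag is reduced (cathode) and Ce⁴⁺/Ce³⁺ is oxidised (anode), so E°cell = (+0.76) − (+1.63) = -0.87 V.
Balancing electrons gives n = 1.
ΔG° = −nFE° = −(1)(96485)(-0.87) = 83,942 J = +83.9 kJ/mol.

+83.9 kJ/mol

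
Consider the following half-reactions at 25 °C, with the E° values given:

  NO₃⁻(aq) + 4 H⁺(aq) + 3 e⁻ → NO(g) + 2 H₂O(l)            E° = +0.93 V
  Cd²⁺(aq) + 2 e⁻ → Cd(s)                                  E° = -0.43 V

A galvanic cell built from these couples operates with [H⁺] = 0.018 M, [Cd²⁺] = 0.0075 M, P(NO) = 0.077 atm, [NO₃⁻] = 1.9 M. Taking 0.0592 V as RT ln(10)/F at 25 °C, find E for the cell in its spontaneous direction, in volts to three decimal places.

NO₃⁻/NO is the cathode (higher E°), Cd²⁺/Cd the anode: E°cell = +0.93 − (-0.43) = +1.36 V, n = 6.
Overall: 2 NO₃⁻(aq) + 8 H⁺(aq) + 3 Cd(s) → 2 NO(g) + 4 H₂O(l) + 3 Cd²⁺(aq)
Q = P(NO)^2·[Cd²⁺]^3 / ([NO₃⁻]^2·[H⁺]^8); log Q = 4.798.
E = E° − (0.0592/n) log Q = +1.36 − (0.0592/6)(4.798) = +1.313 V.

+1.313 V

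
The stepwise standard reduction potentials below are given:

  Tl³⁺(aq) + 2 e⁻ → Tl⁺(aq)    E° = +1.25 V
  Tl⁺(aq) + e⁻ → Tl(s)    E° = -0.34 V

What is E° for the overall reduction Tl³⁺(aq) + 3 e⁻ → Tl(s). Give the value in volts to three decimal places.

Standard free energies of sequential steps add: ΔG°₃ = ΔG°₁ + ΔG°₂, so n₃E°₃ = n₁E°₁ + n₂E°₂.
E°₃ = (2×+1.25 + 1×-0.34) / 3 = (+2.160) / 3 = +0.720 V.

+0.720 V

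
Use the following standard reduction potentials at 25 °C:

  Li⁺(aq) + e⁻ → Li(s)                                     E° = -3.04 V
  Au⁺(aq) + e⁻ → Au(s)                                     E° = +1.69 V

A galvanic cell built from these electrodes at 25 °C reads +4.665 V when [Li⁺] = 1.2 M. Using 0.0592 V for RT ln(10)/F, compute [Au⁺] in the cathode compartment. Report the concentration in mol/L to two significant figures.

0.096 M

Au⁺/Au is the cathode, Li⁺/Li the anode: E°cell = +4.73 V, n = 1.
Overall reaction: Au⁺(aq) + Li(s) → Au(s) + Li⁺(aq); Q = [Li⁺]^1/[Au⁺]^1.
From E = E° − (0.0592/n) log Q: log Q = (E° − E)·n/0.0592 = (+4.73 − (+4.665))·1/0.0592 = 1.0980.
So 1·log[Au⁺] = 1·log(1.2) − log Q = 0.0792 − (1.0980) = -1.0188; [Au⁺] = 10^(-1.0188) ≈ 0.096 M.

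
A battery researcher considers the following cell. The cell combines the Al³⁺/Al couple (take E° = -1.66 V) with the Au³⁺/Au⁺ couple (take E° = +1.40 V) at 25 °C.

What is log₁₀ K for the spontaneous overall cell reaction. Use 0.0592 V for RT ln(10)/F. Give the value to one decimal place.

Cathode: Au³⁺/Au⁺; anode: Al³⁺/Al. E°cell = +3.06 V, n = 6.
log K = nE°cell / 0.0592 = (6)(+3.06) / 0.0592 = 310.1.

310.1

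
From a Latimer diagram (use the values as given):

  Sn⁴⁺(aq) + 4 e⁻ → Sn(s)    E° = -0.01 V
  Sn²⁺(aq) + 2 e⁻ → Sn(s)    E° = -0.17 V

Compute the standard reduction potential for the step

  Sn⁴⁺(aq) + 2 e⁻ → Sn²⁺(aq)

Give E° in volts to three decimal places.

Sequential free energies add, so n₃E°₃ = n₁E°₁ + n₂E°₂.
With n₃ = 4, and the known step contributing 2×(-0.17) V, the unknown satisfies 2·E° = 4×(-0.01) − 2×(-0.17) = +0.300.
E° = +0.300 / 2 = +0.150 V.

+0.150 V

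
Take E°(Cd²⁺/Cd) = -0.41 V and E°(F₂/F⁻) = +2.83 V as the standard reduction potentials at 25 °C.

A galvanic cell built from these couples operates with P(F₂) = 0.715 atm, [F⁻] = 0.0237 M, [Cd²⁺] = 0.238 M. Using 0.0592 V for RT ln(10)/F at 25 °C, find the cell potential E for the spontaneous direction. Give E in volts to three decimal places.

F₂/F⁻ is the cathode (higher E°), Cd²⁺/Cd the anode: E°cell = +2.83 − (-0.41) = +3.24 V, n = 2.
Overall: F₂(g) + Cd(s) → 2 F⁻(aq) + Cd²⁺(aq)
Q = [F⁻]^2·[Cd²⁺] / (P(F₂)); log Q = -3.728.
E = E° − (0.0592/n) log Q = +3.24 − (0.0592/2)(-3.728) = +3.350 V.

+3.350 V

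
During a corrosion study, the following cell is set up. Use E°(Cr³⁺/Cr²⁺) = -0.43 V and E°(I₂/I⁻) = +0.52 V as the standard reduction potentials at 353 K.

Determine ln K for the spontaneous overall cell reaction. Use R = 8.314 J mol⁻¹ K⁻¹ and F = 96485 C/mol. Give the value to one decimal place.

Cathode: I₂/I⁻; anode: Cr³⁺/Cr²⁺. E°cell = (+0.52) − (-0.43) = +0.95 V, with n = 2.
ΔG° = −nFE° = −RT ln K, so ln K = nFE°/(RT) = (2)(96485)(+0.95) / ((8.314)(353)) = 62.464.

62.5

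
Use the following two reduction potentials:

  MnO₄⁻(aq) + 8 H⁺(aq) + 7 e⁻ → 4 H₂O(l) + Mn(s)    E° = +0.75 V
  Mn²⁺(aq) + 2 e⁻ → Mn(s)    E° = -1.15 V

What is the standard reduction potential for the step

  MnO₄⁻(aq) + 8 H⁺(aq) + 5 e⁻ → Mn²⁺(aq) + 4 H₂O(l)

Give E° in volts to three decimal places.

+1.510 V

Sequential free energies add, so n₃E°₃ = n₁E°₁ + n₂E°₂.
With n₃ = 7, and the known step contributing 2×(-1.15) V, the unknown satisfies 5·E° = 7×(+0.75) − 2×(-1.15) = +7.550.
E° = +7.550 / 5 = +1.510 V.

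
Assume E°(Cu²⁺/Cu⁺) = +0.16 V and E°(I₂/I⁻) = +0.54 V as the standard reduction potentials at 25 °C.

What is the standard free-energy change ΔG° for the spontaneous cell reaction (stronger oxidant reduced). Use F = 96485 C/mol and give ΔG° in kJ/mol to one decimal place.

I₂/I⁻ (E° = +0.54 V) is the cathode; Cu²⁺/Cu⁺ (E° = +0.16 V) is the anode, so E°cell = +0.38 V.
Balancing electrons gives n = 2 (lcm of 2 and 1).
ΔG° = −nFE° = −(2)(96485)(+0.38) = -73,329 J = -73.3 kJ/mol.

-73.3 kJ/mol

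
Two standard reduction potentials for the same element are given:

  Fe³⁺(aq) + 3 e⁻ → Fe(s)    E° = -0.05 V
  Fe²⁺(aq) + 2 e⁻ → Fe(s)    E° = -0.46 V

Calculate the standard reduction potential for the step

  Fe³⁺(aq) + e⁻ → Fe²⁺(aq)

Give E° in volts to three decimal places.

Sequential free energies add, so n₃E°₃ = n₁E°₁ + n₂E°₂.
With n₃ = 3, and the known step contributing 2×(-0.46) V, the unknown satisfies 1·E° = 3×(-0.05) − 2×(-0.46) = +0.770.
E° = +0.770 / 1 = +0.770 V.

+0.770 V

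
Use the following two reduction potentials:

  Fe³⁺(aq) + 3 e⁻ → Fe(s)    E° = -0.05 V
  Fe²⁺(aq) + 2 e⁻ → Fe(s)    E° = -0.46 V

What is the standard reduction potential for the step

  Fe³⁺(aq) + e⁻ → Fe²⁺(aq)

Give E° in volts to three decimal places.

+0.770 V

Sequential free energies add, so n₃E°₃ = n₁E°₁ + n₂E°₂.
With n₃ = 3, and the known step contributing 2×(-0.46) V, the unknown satisfies 1·E° = 3×(-0.05) − 2×(-0.46) = +0.770.
E° = +0.770 / 1 = +0.770 V.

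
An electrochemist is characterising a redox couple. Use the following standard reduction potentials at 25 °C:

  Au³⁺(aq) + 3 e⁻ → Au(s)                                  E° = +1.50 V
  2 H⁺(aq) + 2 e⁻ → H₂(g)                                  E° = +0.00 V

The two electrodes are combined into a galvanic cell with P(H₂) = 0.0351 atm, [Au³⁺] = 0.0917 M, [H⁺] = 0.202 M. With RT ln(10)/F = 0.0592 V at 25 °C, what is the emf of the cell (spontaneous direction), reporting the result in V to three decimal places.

+1.478 V

Au³⁺/Au is the cathode (higher E°), H⁺/H₂ the anode: E°cell = +1.50 − (+0.00) = +1.50 V, n = 6.
Overall: 2 Au³⁺(aq) + 3 H₂(g) → 2 Au(s) + 6 H⁺(aq)
Q = [H⁺]^6 / ([Au³⁺]^2·P(H₂)^3); log Q = 2.271.
E = E° − (0.0592/n) log Q = +1.50 − (0.0592/6)(2.271) = +1.478 V.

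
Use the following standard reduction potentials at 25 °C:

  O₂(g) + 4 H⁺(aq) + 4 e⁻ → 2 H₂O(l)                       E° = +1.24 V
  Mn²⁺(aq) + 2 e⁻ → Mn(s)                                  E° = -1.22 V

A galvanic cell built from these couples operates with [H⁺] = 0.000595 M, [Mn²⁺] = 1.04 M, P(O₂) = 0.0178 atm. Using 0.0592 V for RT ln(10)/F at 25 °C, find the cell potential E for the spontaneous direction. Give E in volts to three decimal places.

+2.243 V

O₂/H₂O is the cathode (higher E°), Mn²⁺/Mn the anode: E°cell = +1.24 − (-1.22) = +2.46 V, n = 4.
Overall: O₂(g) + 4 H⁺(aq) + 2 Mn(s) → 2 H₂O(l) + 2 Mn²⁺(aq)
Q = [Mn²⁺]^2 / (P(O₂)·[H⁺]^4); log Q = 14.686.
E = E° − (0.0592/n) log Q = +2.46 − (0.0592/4)(14.686) = +2.243 V.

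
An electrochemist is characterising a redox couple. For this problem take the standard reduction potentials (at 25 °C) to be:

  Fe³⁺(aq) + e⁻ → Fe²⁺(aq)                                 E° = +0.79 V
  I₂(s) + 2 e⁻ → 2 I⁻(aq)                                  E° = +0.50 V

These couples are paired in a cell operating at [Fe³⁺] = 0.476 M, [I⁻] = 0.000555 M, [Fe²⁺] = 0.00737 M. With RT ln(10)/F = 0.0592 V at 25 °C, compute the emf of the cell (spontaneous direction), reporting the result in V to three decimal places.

+0.204 V

Fe³⁺/Fe²⁺ is the cathode (higher E°), I₂/I⁻ the anode: E°cell = +0.79 − (+0.50) = +0.29 V, n = 2.
Overall: 2 Fe³⁺(aq) + 2 I⁻(aq) → 2 Fe²⁺(aq) + I₂(s)
Q = [Fe²⁺]^2 / ([Fe³⁺]^2·[I⁻]^2); log Q = 2.891.
E = E° − (0.0592/n) log Q = +0.29 − (0.0592/2)(2.891) = +0.204 V.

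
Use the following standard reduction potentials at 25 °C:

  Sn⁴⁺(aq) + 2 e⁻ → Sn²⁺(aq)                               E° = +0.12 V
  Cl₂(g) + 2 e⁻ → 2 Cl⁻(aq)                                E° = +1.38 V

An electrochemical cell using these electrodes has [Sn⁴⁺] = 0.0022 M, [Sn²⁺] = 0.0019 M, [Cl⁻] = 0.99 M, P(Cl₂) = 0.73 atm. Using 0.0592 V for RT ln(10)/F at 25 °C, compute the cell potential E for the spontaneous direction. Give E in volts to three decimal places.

+1.254 V

Cl₂/Cl⁻ is the cathode (higher E°), Sn⁴⁺/Sn²⁺ the anode: E°cell = +1.38 − (+0.12) = +1.26 V, n = 2.
Overall: Cl₂(g) + Sn²⁺(aq) → 2 Cl⁻(aq) + Sn⁴⁺(aq)
Q = [Cl⁻]^2·[Sn⁴⁺] / (P(Cl₂)·[Sn²⁺]); log Q = 0.192.
E = E° − (0.0592/n) log Q = +1.26 − (0.0592/2)(0.192) = +1.254 V.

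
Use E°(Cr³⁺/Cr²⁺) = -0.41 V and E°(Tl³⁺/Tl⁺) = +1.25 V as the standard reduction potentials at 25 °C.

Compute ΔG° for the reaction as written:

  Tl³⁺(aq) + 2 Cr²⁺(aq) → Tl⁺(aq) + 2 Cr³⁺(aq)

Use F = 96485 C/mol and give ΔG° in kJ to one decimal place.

As written, Tl³⁺/Tl⁺ is reduced (cathode) and Cr³⁺/Cr²⁺ is oxidised (anode), so E°cell = (+1.25) − (-0.41) = +1.66 V.
Balancing electrons gives n = 2.
ΔG° = −nFE° = −(2)(96485)(+1.66) = -320,330 J = -320.3 kJ.

-320.3 kJ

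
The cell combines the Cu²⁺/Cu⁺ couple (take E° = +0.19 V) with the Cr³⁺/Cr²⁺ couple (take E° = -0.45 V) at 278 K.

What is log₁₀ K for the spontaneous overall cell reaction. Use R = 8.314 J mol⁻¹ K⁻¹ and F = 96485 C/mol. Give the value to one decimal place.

Cathode: Cu²⁺/Cu⁺; anode: Cr³⁺/Cr²⁺. E°cell = (+0.19) − (-0.45) = +0.64 V, with n = 1.
ΔG° = −nFE° = −RT ln K, so ln K = nFE°/(RT) = (1)(96485)(+0.64) / ((8.314)(278)) = 26.717.
log₁₀ K = 26.717 / ln 10 = 11.6.

11.6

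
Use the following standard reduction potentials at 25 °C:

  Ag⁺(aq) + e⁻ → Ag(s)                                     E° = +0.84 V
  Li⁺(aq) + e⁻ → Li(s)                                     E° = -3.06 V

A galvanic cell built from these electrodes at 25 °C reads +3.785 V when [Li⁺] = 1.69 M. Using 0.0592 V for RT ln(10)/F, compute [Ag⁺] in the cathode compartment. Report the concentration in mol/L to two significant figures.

0.019 M

Ag⁺/Ag is the cathode, Li⁺/Li the anode: E°cell = +3.90 V, n = 1.
Overall reaction: Ag⁺(aq) + Li(s) → Ag(s) + Li⁺(aq); Q = [Li⁺]^1/[Ag⁺]^1.
From E = E° − (0.0592/n) log Q: log Q = (E° − E)·n/0.0592 = (+3.90 − (+3.785))·1/0.0592 = 1.9426.
So 1·log[Ag⁺] = 1·log(1.69) − log Q = 0.2279 − (1.9426) = -1.7147; [Ag⁺] = 10^(-1.7147) ≈ 0.019 M.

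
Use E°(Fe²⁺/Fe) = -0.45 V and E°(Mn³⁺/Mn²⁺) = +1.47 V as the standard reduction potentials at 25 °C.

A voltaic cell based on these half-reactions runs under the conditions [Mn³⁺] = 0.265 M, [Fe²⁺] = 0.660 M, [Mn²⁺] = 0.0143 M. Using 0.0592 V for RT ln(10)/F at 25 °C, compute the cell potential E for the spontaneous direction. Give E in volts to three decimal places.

Mn³⁺/Mn²⁺ is the cathode (higher E°), Fe²⁺/Fe the anode: E°cell = +1.47 − (-0.45) = +1.92 V, n = 2.
Overall: 2 Mn³⁺(aq) + Fe(s) → 2 Mn²⁺(aq) + Fe²⁺(aq)
Q = [Mn²⁺]^2·[Fe²⁺] / ([Mn³⁺]^2); log Q = -2.716.
E = E° − (0.0592/n) log Q = +1.92 − (0.0592/2)(-2.716) = +2.000 V.

+2.000 V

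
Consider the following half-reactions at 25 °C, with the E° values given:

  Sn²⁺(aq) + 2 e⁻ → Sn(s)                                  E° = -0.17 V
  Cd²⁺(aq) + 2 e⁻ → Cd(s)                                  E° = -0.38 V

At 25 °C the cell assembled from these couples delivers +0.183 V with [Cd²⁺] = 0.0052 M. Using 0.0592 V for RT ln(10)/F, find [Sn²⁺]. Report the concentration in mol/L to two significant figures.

0.00064 M

Sn²⁺/Sn is the cathode, Cd²⁺/Cd the anode: E°cell = +0.21 V, n = 2.
Overall reaction: Sn²⁺(aq) + Cd(s) → Sn(s) + Cd²⁺(aq); Q = [Cd²⁺]^1/[Sn²⁺]^1.
From E = E° − (0.0592/n) log Q: log Q = (E° − E)·n/0.0592 = (+0.21 − (+0.183))·2/0.0592 = 0.9122.
So 1·log[Sn²⁺] = 1·log(0.0052) − log Q = -2.2840 − (0.9122) = -3.1962; [Sn²⁺] = 10^(-3.1962) ≈ 0.00064 M.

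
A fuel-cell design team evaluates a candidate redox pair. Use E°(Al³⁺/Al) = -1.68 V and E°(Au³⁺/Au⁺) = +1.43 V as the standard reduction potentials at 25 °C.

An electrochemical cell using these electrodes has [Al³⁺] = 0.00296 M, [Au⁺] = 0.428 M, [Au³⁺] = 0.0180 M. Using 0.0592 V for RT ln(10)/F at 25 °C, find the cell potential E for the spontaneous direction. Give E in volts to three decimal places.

Au³⁺/Au⁺ is the cathode (higher E°), Al³⁺/Al the anode: E°cell = +1.43 − (-1.68) = +3.11 V, n = 6.
Overall: 3 Au³⁺(aq) + 2 Al(s) → 3 Au⁺(aq) + 2 Al³⁺(aq)
Q = [Au⁺]^3·[Al³⁺]^2 / ([Au³⁺]^3); log Q = -0.929.
E = E° − (0.0592/n) log Q = +3.11 − (0.0592/6)(-0.929) = +3.119 V.

+3.119 V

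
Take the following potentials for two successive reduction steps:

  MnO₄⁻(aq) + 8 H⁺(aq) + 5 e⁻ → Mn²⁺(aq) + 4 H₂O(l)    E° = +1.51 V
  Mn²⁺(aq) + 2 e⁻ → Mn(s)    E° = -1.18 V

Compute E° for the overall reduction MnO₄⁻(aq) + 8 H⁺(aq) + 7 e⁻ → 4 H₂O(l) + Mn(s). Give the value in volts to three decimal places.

+0.741 V

Standard free energies of sequential steps add: ΔG°₃ = ΔG°₁ + ΔG°₂, so n₃E°₃ = n₁E°₁ + n₂E°₂.
E°₃ = (5×+1.51 + 2×-1.18) / 7 = (+5.190) / 7 = +0.741 V.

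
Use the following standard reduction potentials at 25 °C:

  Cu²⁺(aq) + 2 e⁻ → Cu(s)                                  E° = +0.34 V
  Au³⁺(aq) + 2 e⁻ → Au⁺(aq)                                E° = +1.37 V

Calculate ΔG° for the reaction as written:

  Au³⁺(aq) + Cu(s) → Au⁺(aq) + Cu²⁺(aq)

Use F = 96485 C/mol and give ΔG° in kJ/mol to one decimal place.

As written, Au³⁺/Au⁺ is reduced (cathode) and Cu²⁺/Cu is oxidised (anode), so E°cell = (+1.37) − (+0.34) = +1.03 V.
Balancing electrons gives n = 2.
ΔG° = −nFE° = −(2)(96485)(+1.03) = -198,759 J = -198.8 kJ/mol.

-198.8 kJ/mol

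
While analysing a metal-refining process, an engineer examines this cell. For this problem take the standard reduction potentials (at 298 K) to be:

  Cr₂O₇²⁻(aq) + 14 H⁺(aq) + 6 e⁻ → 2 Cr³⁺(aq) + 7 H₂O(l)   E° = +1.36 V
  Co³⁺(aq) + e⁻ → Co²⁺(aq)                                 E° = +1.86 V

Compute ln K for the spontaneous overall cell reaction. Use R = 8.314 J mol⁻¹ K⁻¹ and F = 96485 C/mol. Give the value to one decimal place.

Cathode: Co³⁺/Co²⁺; anode: Cr₂O₇²⁻/Cr³⁺. E°cell = (+1.86) − (+1.36) = +0.50 V, with n = 6.
ΔG° = −nFE° = −RT ln K, so ln K = nFE°/(RT) = (6)(96485)(+0.50) / ((8.314)(298)) = 116.830.

116.8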